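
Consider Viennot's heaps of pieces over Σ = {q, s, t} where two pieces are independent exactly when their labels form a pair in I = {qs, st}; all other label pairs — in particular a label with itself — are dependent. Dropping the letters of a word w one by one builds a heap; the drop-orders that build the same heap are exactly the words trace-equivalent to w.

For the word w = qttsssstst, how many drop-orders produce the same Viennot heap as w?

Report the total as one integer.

piece 0:q — minimal
piece 1:t rests on {0:q}
piece 2:t rests on {1:t}
piece 3:s — minimal
piece 4:s rests on {3:s}
piece 5:s rests on {4:s}
piece 6:s rests on {5:s}
piece 7:t rests on {2:t}
piece 8:s rests on {6:s}
piece 9:t rests on {7:t}
minimal pieces: {0:q, 3:s}
ways to finish when only these pieces remain (= sum over removing one remaining piece with nothing left below it):
  1 left: {8}→1  {9}→1
  2 left: {6,8}→1  {7,9}→1  {8,9}→2
  3 left: {2,7,9}→1  {5,6,8}→1  {6,8,9}→3  {7,8,9}→3
  4 left: {1,2,7,9}→1  {2,7,8,9}→4  {4,5,6,8}→1  {5,6,8,9}→4  {6,7,8,9}→6
  5 left: {0,1,2,7,9}→1  {1,2,7,8,9}→5  {2,6,7,8,9}→10  {3,4,5,6,8}→1  {4,5,6,8,9}→5  {5,6,7,8,9}→10
  6 left: {0,1,2,7,8,9}→6  {1,2,6,7,8,9}→15  {2,5,6,7,8,9}→20  {3,4,5,6,8,9}→6  {4,5,6,7,8,9}→15
  7 left: {0,1,2,6,7,8,9}→21  {1,2,5,6,7,8,9}→35  {2,4,5,6,7,8,9}→35  {3,4,5,6,7,8,9}→21
  8 left: {0,1,2,5,6,7,8,9}→56  {1,2,4,5,6,7,8,9}→70  {2,3,4,5,6,7,8,9}→56
  placing 0:q first → 126 extensions
  placing 3:s first → 126 extensions
total linear extensions = 252

252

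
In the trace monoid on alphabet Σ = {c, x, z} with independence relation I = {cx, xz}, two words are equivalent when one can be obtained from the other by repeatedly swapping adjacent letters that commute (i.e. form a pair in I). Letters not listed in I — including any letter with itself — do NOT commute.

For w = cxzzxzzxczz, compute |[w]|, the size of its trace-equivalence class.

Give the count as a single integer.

165

0(c) covers ∅
1(x) covers ∅
2(z) covers 0:c
3(z) covers 2:z
4(x) covers 1:x
5(z) covers 3:z
6(z) covers 5:z
7(x) covers 4:x
8(c) covers 6:z
9(z) covers 8:c
10(z) covers 9:z
floor of heap: 0:c, 1:x
completions by unplaced set U, small U first (add the entries for U minus each lowest piece of U):
  |U|=1: {7}:1  {10}:1
  |U|=2: {4,7}:1  {7,10}:2  {9,10}:1
  |U|=3: {1,4,7}:1  {4,7,10}:3  {7,9,10}:3  {8,9,10}:1
  |U|=4: {1,4,7,10}:4  {4,7,9,10}:6  {6,8,9,10}:1  {7,8,9,10}:4
  |U|=5: {1,4,7,9,10}:10  {4,7,8,9,10}:10  {5,6,8,9,10}:1  {6,7,8,9,10}:5
  |U|=6: {1,4,7,8,9,10}:20  {3,5,6,8,9,10}:1  {4,6,7,8,9,10}:15  {5,6,7,8,9,10}:6
  |U|=7: {1,4,6,7,8,9,10}:35  {2,3,5,6,8,9,10}:1  {3,5,6,7,8,9,10}:7  {4,5,6,7,8,9,10}:21
  |U|=8: {0,2,3,5,6,8,9,10}:1  {1,4,5,6,7,8,9,10}:56  {2,3,5,6,7,8,9,10}:8  {3,4,5,6,7,8,9,10}:28
  |U|=9: {0,2,3,5,6,7,8,9,10}:9  {1,3,4,5,6,7,8,9,10}:84  {2,3,4,5,6,7,8,9,10}:36
  start at 0(c): 120
  start at 1(x): 45
sum over floor = 165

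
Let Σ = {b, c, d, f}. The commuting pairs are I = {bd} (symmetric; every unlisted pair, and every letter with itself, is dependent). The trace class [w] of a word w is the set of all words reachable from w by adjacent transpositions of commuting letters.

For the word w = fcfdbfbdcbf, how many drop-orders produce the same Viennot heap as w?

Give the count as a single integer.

0(f) covers ∅
1(c) covers 0:f
2(f) covers 1:c
3(d) covers 2:f
4(b) covers 2:f
5(f) covers 3:d, 4:b
6(b) covers 5:f
7(d) covers 5:f
8(c) covers 6:b, 7:d
9(b) covers 8:c
10(f) covers 9:b
floor of heap: 0:f
completions by unplaced set U, small U first (add the entries for U minus each lowest piece of U):
  |U|=1: {10}:1
  |U|=2: {9,10}:1
  |U|=3: {8,9,10}:1
  |U|=4: {6,8,9,10}:1  {7,8,9,10}:1
  |U|=5: {6,7,8,9,10}:2
  |U|=6: {5,6,7,8,9,10}:2
  |U|=7: {3,5,6,7,8,9,10}:2  {4,5,6,7,8,9,10}:2
  |U|=8: {3,4,5,6,7,8,9,10}:4
  |U|=9: {2,3,4,5,6,7,8,9,10}:4
  start at 0(f): 4

4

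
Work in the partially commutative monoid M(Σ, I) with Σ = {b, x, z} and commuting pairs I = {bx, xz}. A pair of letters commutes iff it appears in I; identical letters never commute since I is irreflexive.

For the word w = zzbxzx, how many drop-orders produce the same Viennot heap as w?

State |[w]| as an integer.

15

0(z) covers ∅
1(z) covers 0:z
2(b) covers 1:z
3(x) covers ∅
4(z) covers 2:b
5(x) covers 3:x
floor of heap: 0:z, 3:x
completions by unplaced set U, small U first (add the entries for U minus each lowest piece of U):
  |U|=1: {4}:1  {5}:1
  |U|=2: {2,4}:1  {3,5}:1  {4,5}:2
  |U|=3: {1,2,4}:1  {2,4,5}:3  {3,4,5}:3
  |U|=4: {0,1,2,4}:1  {1,2,4,5}:4  {2,3,4,5}:6
  start at 0(z): 10
  start at 3(x): 5
sum over floor = 15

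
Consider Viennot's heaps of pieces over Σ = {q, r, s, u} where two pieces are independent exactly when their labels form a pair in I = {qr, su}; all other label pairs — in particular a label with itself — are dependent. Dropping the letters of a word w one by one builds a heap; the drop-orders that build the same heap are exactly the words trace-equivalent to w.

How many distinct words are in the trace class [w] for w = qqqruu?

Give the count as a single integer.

#0=q has no predecessor
#1=q depends on [0:q]
#2=q depends on [1:q]
#3=r has no predecessor
#4=u depends on [2:q, 3:r]
#5=u depends on [4:u]
sources: [0:q, 3:r]
N(rest) = Σ N(rest − s) over sources s of rest; N(one piece) = 1:
  size 1 → [5]=1
  size 2 → [4,5]=1
  size 3 → [2,4,5]=1  [3,4,5]=1
  size 4 → [1,2,4,5]=1  [2,3,4,5]=2
  first=0(q) contributes 3
  first=3(r) contributes 1
|[w]| = 4

4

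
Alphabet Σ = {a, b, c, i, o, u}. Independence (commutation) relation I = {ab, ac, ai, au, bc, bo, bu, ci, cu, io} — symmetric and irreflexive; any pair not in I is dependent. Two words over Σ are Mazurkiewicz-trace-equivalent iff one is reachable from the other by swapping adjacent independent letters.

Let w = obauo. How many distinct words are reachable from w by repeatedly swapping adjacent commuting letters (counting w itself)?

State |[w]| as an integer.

#0=o has no predecessor
#1=b has no predecessor
#2=a depends on [0:o]
#3=u depends on [0:o]
#4=o depends on [2:a, 3:u]
sources: [0:o, 1:b]
N(rest) = Σ N(rest − s) over sources s of rest; N(one piece) = 1:
  size 1 → [1]=1  [4]=1
  size 2 → [1,4]=2  [2,4]=1  [3,4]=1
  size 3 → [1,2,4]=3  [1,3,4]=3  [2,3,4]=2
  first=0(o) contributes 8
  first=1(b) contributes 2
|[w]| = 10

10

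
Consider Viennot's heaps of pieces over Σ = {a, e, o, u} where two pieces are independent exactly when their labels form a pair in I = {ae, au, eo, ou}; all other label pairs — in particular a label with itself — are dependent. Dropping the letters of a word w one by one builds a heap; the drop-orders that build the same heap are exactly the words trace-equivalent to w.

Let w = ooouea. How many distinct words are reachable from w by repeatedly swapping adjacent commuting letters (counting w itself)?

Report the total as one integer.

drop 0:o onto floor
drop 1:o onto {0:o}
drop 2:o onto {1:o}
drop 3:u onto floor
drop 4:e onto {3:u}
drop 5:a onto {2:o}
ground layer = {0:o, 3:u}
drop-orders for the pieces not yet dropped (sum over which currently-grounded one goes next):
  1 to go: {4} 1  {5} 1
  2 to go: {2,5} 1  {3,4} 1  {4,5} 2
  3 to go: {1,2,5} 1  {2,4,5} 3  {3,4,5} 3
  4 to go: {0,1,2,5} 1  {1,2,4,5} 4  {2,3,4,5} 6
  if 0:o drops first: 10 orders
  if 3:u drops first: 5 orders
heap linearizations: 15

15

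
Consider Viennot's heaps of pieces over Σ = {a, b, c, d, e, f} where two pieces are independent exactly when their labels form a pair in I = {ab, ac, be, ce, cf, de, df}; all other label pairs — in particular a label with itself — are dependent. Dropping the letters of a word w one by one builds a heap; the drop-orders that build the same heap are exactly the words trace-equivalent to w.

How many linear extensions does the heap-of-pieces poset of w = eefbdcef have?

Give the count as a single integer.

9

#0=e has no predecessor
#1=e depends on [0:e]
#2=f depends on [1:e]
#3=b depends on [2:f]
#4=d depends on [3:b]
#5=c depends on [4:d]
#6=e depends on [2:f]
#7=f depends on [3:b, 6:e]
sources: [0:e]
N(rest) = Σ N(rest − s) over sources s of rest; N(one piece) = 1:
  size 1 → [5]=1  [7]=1
  size 2 → [4,5]=1  [5,7]=2  [6,7]=1
  size 3 → [4,5,7]=3  [5,6,7]=3
  size 4 → [3,4,5,7]=3  [4,5,6,7]=6
  size 5 → [3,4,5,6,7]=9
  size 6 → [2,3,4,5,6,7]=9
  first=0(e) contributes 9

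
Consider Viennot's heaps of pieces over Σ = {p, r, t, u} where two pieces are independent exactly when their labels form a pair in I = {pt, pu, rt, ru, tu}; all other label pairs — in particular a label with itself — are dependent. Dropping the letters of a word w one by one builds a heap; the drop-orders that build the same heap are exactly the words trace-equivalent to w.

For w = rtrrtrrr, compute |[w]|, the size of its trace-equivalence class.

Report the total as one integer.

28

#0=r has no predecessor
#1=t has no predecessor
#2=r depends on [0:r]
#3=r depends on [2:r]
#4=t depends on [1:t]
#5=r depends on [3:r]
#6=r depends on [5:r]
#7=r depends on [6:r]
sources: [0:r, 1:t]
N(rest) = Σ N(rest − s) over sources s of rest; N(one piece) = 1:
  size 1 → [4]=1  [7]=1
  size 2 → [1,4]=1  [4,7]=2  [6,7]=1
  size 3 → [1,4,7]=3  [4,6,7]=3  [5,6,7]=1
  size 4 → [1,4,6,7]=6  [3,5,6,7]=1  [4,5,6,7]=4
  size 5 → [1,4,5,6,7]=10  [2,3,5,6,7]=1  [3,4,5,6,7]=5
  size 6 → [0,2,3,5,6,7]=1  [1,3,4,5,6,7]=15  [2,3,4,5,6,7]=6
  first=0(r) contributes 21
  first=1(t) contributes 7
|[w]| = 28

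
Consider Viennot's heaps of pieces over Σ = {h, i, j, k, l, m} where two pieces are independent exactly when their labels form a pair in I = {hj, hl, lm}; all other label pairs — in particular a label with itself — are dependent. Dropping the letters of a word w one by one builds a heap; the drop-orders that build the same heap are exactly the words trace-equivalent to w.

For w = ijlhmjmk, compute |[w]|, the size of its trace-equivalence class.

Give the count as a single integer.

#0=i has no predecessor
#1=j depends on [0:i]
#2=l depends on [1:j]
#3=h depends on [0:i]
#4=m depends on [1:j, 3:h]
#5=j depends on [2:l, 4:m]
#6=m depends on [5:j]
#7=k depends on [6:m]
sources: [0:i]
N(rest) = Σ N(rest − s) over sources s of rest; N(one piece) = 1:
  size 1 → [7]=1
  size 2 → [6,7]=1
  size 3 → [5,6,7]=1
  size 4 → [2,5,6,7]=1  [4,5,6,7]=1
  size 5 → [2,4,5,6,7]=2  [3,4,5,6,7]=1
  size 6 → [1,2,4,5,6,7]=2  [2,3,4,5,6,7]=3
  first=0(i) contributes 5

5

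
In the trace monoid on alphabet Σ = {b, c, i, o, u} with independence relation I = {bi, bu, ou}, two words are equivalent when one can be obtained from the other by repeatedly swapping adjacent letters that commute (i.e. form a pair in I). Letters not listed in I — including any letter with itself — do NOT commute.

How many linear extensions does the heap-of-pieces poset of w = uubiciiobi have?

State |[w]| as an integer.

drop 0:u onto floor
drop 1:u onto {0:u}
drop 2:b onto floor
drop 3:i onto {1:u}
drop 4:c onto {2:b, 3:i}
drop 5:i onto {4:c}
drop 6:i onto {5:i}
drop 7:o onto {6:i}
drop 8:b onto {7:o}
drop 9:i onto {7:o}
ground layer = {0:u, 2:b}
drop-orders for the pieces not yet dropped (sum over which currently-grounded one goes next):
  1 to go: {8} 1  {9} 1
  2 to go: {8,9} 2
  3 to go: {7,8,9} 2
  4 to go: {6,7,8,9} 2
  5 to go: {5,6,7,8,9} 2
  6 to go: {4,5,6,7,8,9} 2
  7 to go: {2,4,5,6,7,8,9} 2  {3,4,5,6,7,8,9} 2
  8 to go: {1,3,4,5,6,7,8,9} 2  {2,3,4,5,6,7,8,9} 4
  if 0:u drops first: 6 orders
  if 2:b drops first: 2 orders
heap linearizations: 8

8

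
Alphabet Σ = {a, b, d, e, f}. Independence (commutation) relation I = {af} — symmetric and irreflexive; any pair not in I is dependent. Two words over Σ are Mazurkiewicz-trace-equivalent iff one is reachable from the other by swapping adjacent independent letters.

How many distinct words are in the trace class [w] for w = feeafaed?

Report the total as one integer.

drop 0:f onto floor
drop 1:e onto {0:f}
drop 2:e onto {1:e}
drop 3:a onto {2:e}
drop 4:f onto {2:e}
drop 5:a onto {3:a}
drop 6:e onto {4:f, 5:a}
drop 7:d onto {6:e}
ground layer = {0:f}
drop-orders for the pieces not yet dropped (sum over which currently-grounded one goes next):
  1 to go: {7} 1
  2 to go: {6,7} 1
  3 to go: {4,6,7} 1  {5,6,7} 1
  4 to go: {3,5,6,7} 1  {4,5,6,7} 2
  5 to go: {3,4,5,6,7} 3
  6 to go: {2,3,4,5,6,7} 3
  if 0:f drops first: 3 orders

3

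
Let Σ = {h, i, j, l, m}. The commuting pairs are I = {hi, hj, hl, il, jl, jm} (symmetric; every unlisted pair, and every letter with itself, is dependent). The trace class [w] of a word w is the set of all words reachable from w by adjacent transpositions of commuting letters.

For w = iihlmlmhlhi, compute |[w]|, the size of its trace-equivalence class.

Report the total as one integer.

144

#0=i has no predecessor
#1=i depends on [0:i]
#2=h has no predecessor
#3=l has no predecessor
#4=m depends on [1:i, 2:h, 3:l]
#5=l depends on [4:m]
#6=m depends on [5:l]
#7=h depends on [6:m]
#8=l depends on [6:m]
#9=h depends on [7:h]
#10=i depends on [6:m]
sources: [0:i, 2:h, 3:l]
N(rest) = Σ N(rest − s) over sources s of rest; N(one piece) = 1:
  size 1 → [8]=1  [9]=1  [10]=1
  size 2 → [7,9]=1  [8,9]=2  [8,10]=2  [9,10]=2
  size 3 → [7,8,9]=3  [7,9,10]=3  [8,9,10]=6
  size 4 → [7,8,9,10]=12
  size 5 → [6,7,8,9,10]=12
  size 6 → [5,6,7,8,9,10]=12
  size 7 → [4,5,6,7,8,9,10]=12
  size 8 → [1,4,5,6,7,8,9,10]=12  [2,4,5,6,7,8,9,10]=12  [3,4,5,6,7,8,9,10]=12
  size 9 → [0,1,4,5,6,7,8,9,10]=12  [1,2,4,5,6,7,8,9,10]=24  [1,3,4,5,6,7,8,9,10]=24  [2,3,4,5,6,7,8,9,10]=24
  first=0(i) contributes 72
  first=2(h) contributes 36
  first=3(l) contributes 36
|[w]| = 144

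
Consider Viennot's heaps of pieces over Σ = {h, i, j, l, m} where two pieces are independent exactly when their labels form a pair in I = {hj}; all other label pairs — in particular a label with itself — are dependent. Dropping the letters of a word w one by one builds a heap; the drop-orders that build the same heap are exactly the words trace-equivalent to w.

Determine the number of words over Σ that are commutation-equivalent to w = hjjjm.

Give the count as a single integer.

0(h) covers ∅
1(j) covers ∅
2(j) covers 1:j
3(j) covers 2:j
4(m) covers 0:h, 3:j
floor of heap: 0:h, 1:j
completions by unplaced set U, small U first (add the entries for U minus each lowest piece of U):
  |U|=1: {4}:1
  |U|=2: {0,4}:1  {3,4}:1
  |U|=3: {0,3,4}:2  {2,3,4}:1
  start at 0(h): 1
  start at 1(j): 3
sum over floor = 4

4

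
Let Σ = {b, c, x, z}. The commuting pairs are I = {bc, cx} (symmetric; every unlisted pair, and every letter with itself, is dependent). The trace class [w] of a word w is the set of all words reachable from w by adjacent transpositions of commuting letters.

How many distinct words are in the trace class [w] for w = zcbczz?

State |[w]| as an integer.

3

#0=z has no predecessor
#1=c depends on [0:z]
#2=b depends on [0:z]
#3=c depends on [1:c]
#4=z depends on [2:b, 3:c]
#5=z depends on [4:z]
sources: [0:z]
N(rest) = Σ N(rest − s) over sources s of rest; N(one piece) = 1:
  size 1 → [5]=1
  size 2 → [4,5]=1
  size 3 → [2,4,5]=1  [3,4,5]=1
  size 4 → [1,3,4,5]=1  [2,3,4,5]=2
  first=0(z) contributes 3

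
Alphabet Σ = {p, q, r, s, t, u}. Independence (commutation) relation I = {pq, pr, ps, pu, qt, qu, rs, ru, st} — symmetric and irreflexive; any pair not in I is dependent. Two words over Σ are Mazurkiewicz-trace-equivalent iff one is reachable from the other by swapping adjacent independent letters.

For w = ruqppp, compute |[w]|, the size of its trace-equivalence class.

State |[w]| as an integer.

60

0(r) covers ∅
1(u) covers ∅
2(q) covers 0:r
3(p) covers ∅
4(p) covers 3:p
5(p) covers 4:p
floor of heap: 0:r, 1:u, 3:p
completions by unplaced set U, small U first (add the entries for U minus each lowest piece of U):
  |U|=1: {1}:1  {2}:1  {5}:1
  |U|=2: {0,2}:1  {1,2}:2  {1,5}:2  {2,5}:2  {4,5}:1
  |U|=3: {0,1,2}:3  {0,2,5}:3  {1,2,5}:6  {1,4,5}:3  {2,4,5}:3  {3,4,5}:1
  |U|=4: {0,1,2,5}:12  {0,2,4,5}:6  {1,2,4,5}:12  {1,3,4,5}:4  {2,3,4,5}:4
  start at 0(r): 20
  start at 1(u): 10
  start at 3(p): 30
sum over floor = 60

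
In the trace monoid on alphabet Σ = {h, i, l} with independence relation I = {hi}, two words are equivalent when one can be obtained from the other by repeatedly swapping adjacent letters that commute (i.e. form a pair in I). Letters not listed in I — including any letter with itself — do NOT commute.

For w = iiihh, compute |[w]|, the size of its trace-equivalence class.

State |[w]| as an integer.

10

0(i) covers ∅
1(i) covers 0:i
2(i) covers 1:i
3(h) covers ∅
4(h) covers 3:h
floor of heap: 0:i, 3:h
completions by unplaced set U, small U first (add the entries for U minus each lowest piece of U):
  |U|=1: {2}:1  {4}:1
  |U|=2: {1,2}:1  {2,4}:2  {3,4}:1
  |U|=3: {0,1,2}:1  {1,2,4}:3  {2,3,4}:3
  start at 0(i): 6
  start at 3(h): 4
sum over floor = 10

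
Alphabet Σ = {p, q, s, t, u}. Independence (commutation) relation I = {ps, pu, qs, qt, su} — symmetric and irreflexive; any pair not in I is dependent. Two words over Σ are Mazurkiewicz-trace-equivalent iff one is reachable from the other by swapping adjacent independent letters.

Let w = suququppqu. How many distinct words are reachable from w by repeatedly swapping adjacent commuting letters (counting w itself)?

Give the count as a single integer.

drop 0:s onto floor
drop 1:u onto floor
drop 2:q onto {1:u}
drop 3:u onto {2:q}
drop 4:q onto {3:u}
drop 5:u onto {4:q}
drop 6:p onto {4:q}
drop 7:p onto {6:p}
drop 8:q onto {5:u, 7:p}
drop 9:u onto {8:q}
ground layer = {0:s, 1:u}
drop-orders for the pieces not yet dropped (sum over which currently-grounded one goes next):
  1 to go: {0} 1  {9} 1
  2 to go: {0,9} 2  {8,9} 1
  3 to go: {0,8,9} 3  {5,8,9} 1  {7,8,9} 1
  4 to go: {0,5,8,9} 4  {0,7,8,9} 4  {5,7,8,9} 2  {6,7,8,9} 1
  5 to go: {0,5,7,8,9} 10  {0,6,7,8,9} 5  {5,6,7,8,9} 3
  6 to go: {0,5,6,7,8,9} 18  {4,5,6,7,8,9} 3
  7 to go: {0,4,5,6,7,8,9} 21  {3,4,5,6,7,8,9} 3
  8 to go: {0,3,4,5,6,7,8,9} 24  {2,3,4,5,6,7,8,9} 3
  if 0:s drops first: 3 orders
  if 1:u drops first: 27 orders
heap linearizations: 30

30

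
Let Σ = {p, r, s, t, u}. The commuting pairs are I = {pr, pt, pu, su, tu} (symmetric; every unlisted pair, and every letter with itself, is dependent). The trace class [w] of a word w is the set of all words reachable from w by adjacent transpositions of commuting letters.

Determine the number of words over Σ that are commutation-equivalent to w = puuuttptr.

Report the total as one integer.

720

drop 0:p onto floor
drop 1:u onto floor
drop 2:u onto {1:u}
drop 3:u onto {2:u}
drop 4:t onto floor
drop 5:t onto {4:t}
drop 6:p onto {0:p}
drop 7:t onto {5:t}
drop 8:r onto {3:u, 7:t}
ground layer = {0:p, 1:u, 4:t}
drop-orders for the pieces not yet dropped (sum over which currently-grounded one goes next):
  1 to go: {6} 1  {8} 1
  2 to go: {0,6} 1  {3,8} 1  {6,8} 2  {7,8} 1
  3 to go: {0,6,8} 3  {2,3,8} 1  {3,6,8} 3  {3,7,8} 2  {5,7,8} 1  {6,7,8} 3
  4 to go: {0,3,6,8} 6  {0,6,7,8} 6  {1,2,3,8} 1  {2,3,6,8} 4  {2,3,7,8} 3  {3,5,7,8} 3  {3,6,7,8} 8  {4,5,7,8} 1  {5,6,7,8} 4
  5 to go: {0,2,3,6,8} 10  {0,3,6,7,8} 20  {0,5,6,7,8} 10  {1,2,3,6,8} 5  {1,2,3,7,8} 4  {2,3,5,7,8} 6  {2,3,6,7,8} 15  {3,4,5,7,8} 4  {3,5,6,7,8} 15  {4,5,6,7,8} 5
  6 to go: {0,1,2,3,6,8} 15  {0,2,3,6,7,8} 45  {0,3,5,6,7,8} 45  {0,4,5,6,7,8} 15  {1,2,3,5,7,8} 10  {1,2,3,6,7,8} 24  {2,3,4,5,7,8} 10  {2,3,5,6,7,8} 36  {3,4,5,6,7,8} 24
  7 to go: {0,1,2,3,6,7,8} 84  {0,2,3,5,6,7,8} 126  {0,3,4,5,6,7,8} 84  {1,2,3,4,5,7,8} 20  {1,2,3,5,6,7,8} 70  {2,3,4,5,6,7,8} 70
  if 0:p drops first: 160 orders
  if 1:u drops first: 280 orders
  if 4:t drops first: 280 orders
heap linearizations: 720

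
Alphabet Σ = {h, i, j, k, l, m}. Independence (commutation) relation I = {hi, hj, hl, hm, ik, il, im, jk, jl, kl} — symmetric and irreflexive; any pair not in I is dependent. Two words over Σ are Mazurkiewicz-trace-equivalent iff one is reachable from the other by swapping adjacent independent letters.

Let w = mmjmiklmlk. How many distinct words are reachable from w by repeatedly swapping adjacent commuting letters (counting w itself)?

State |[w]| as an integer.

28

piece 0:m — minimal
piece 1:m rests on {0:m}
piece 2:j rests on {1:m}
piece 3:m rests on {2:j}
piece 4:i rests on {2:j}
piece 5:k rests on {3:m}
piece 6:l rests on {3:m}
piece 7:m rests on {5:k, 6:l}
piece 8:l rests on {7:m}
piece 9:k rests on {7:m}
minimal pieces: {0:m}
ways to finish when only these pieces remain (= sum over removing one remaining piece with nothing left below it):
  1 left: {4}→1  {8}→1  {9}→1
  2 left: {4,8}→2  {4,9}→2  {8,9}→2
  3 left: {4,8,9}→6  {7,8,9}→2
  4 left: {4,7,8,9}→8  {5,7,8,9}→2  {6,7,8,9}→2
  5 left: {4,5,7,8,9}→10  {4,6,7,8,9}→10  {5,6,7,8,9}→4
  6 left: {3,5,6,7,8,9}→4  {4,5,6,7,8,9}→24
  7 left: {3,4,5,6,7,8,9}→28
  8 left: {2,3,4,5,6,7,8,9}→28
  placing 0:m first → 28 extensions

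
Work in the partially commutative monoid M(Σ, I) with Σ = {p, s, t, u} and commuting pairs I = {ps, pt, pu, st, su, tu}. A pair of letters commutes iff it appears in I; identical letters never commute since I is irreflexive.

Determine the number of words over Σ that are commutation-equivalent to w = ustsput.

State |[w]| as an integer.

630

0(u) covers ∅
1(s) covers ∅
2(t) covers ∅
3(s) covers 1:s
4(p) covers ∅
5(u) covers 0:u
6(t) covers 2:t
floor of heap: 0:u, 1:s, 2:t, 4:p
completions by unplaced set U, small U first (add the entries for U minus each lowest piece of U):
  |U|=1: {3}:1  {4}:1  {5}:1  {6}:1
  |U|=2: {0,5}:1  {1,3}:1  {2,6}:1  {3,4}:2  {3,5}:2  {3,6}:2  {4,5}:2  {4,6}:2  {5,6}:2
  |U|=3: {0,3,5}:3  {0,4,5}:3  {0,5,6}:3  {1,3,4}:3  {1,3,5}:3  {1,3,6}:3  {2,3,6}:3  {2,4,6}:3  {2,5,6}:3  {3,4,5}:6  {3,4,6}:6  {3,5,6}:6  {4,5,6}:6
  |U|=4: {0,1,3,5}:6  {0,2,5,6}:6  {0,3,4,5}:12  {0,3,5,6}:12  {0,4,5,6}:12  {1,2,3,6}:6  {1,3,4,5}:12  {1,3,4,6}:12  {1,3,5,6}:12  {2,3,4,6}:12  {2,3,5,6}:12  {2,4,5,6}:12  {3,4,5,6}:24
  |U|=5: {0,1,3,4,5}:30  {0,1,3,5,6}:30  {0,2,3,5,6}:30  {0,2,4,5,6}:30  {0,3,4,5,6}:60  {1,2,3,4,6}:30  {1,2,3,5,6}:30  {1,3,4,5,6}:60  {2,3,4,5,6}:60
  start at 0(u): 180
  start at 1(s): 180
  start at 2(t): 180
  start at 4(p): 90
sum over floor = 630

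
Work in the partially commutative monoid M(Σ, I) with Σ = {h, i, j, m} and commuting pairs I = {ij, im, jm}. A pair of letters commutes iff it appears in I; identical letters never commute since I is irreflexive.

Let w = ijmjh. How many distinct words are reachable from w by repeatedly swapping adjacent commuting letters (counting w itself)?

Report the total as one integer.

12

piece 0:i — minimal
piece 1:j — minimal
piece 2:m — minimal
piece 3:j rests on {1:j}
piece 4:h rests on {0:i, 2:m, 3:j}
minimal pieces: {0:i, 1:j, 2:m}
ways to finish when only these pieces remain (= sum over removing one remaining piece with nothing left below it):
  1 left: {4}→1
  2 left: {0,4}→1  {2,4}→1  {3,4}→1
  3 left: {0,2,4}→2  {0,3,4}→2  {1,3,4}→1  {2,3,4}→2
  placing 0:i first → 3 extensions
  placing 1:j first → 6 extensions
  placing 2:m first → 3 extensions
total linear extensions = 12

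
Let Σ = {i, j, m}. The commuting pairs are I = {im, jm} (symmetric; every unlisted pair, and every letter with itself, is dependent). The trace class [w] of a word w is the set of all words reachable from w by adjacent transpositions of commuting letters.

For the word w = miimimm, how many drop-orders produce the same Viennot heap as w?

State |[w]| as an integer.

35

piece 0:m — minimal
piece 1:i — minimal
piece 2:i rests on {1:i}
piece 3:m rests on {0:m}
piece 4:i rests on {2:i}
piece 5:m rests on {3:m}
piece 6:m rests on {5:m}
minimal pieces: {0:m, 1:i}
ways to finish when only these pieces remain (= sum over removing one remaining piece with nothing left below it):
  1 left: {4}→1  {6}→1
  2 left: {2,4}→1  {4,6}→2  {5,6}→1
  3 left: {1,2,4}→1  {2,4,6}→3  {3,5,6}→1  {4,5,6}→3
  4 left: {0,3,5,6}→1  {1,2,4,6}→4  {2,4,5,6}→6  {3,4,5,6}→4
  5 left: {0,3,4,5,6}→5  {1,2,4,5,6}→10  {2,3,4,5,6}→10
  placing 0:m first → 20 extensions
  placing 1:i first → 15 extensions
total linear extensions = 35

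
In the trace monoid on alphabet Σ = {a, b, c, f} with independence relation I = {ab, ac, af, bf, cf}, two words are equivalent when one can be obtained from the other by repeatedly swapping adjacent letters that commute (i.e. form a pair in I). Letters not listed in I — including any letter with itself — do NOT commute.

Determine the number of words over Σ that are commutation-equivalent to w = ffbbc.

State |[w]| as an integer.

drop 0:f onto floor
drop 1:f onto {0:f}
drop 2:b onto floor
drop 3:b onto {2:b}
drop 4:c onto {3:b}
ground layer = {0:f, 2:b}
drop-orders for the pieces not yet dropped (sum over which currently-grounded one goes next):
  1 to go: {1} 1  {4} 1
  2 to go: {0,1} 1  {1,4} 2  {3,4} 1
  3 to go: {0,1,4} 3  {1,3,4} 3  {2,3,4} 1
  if 0:f drops first: 4 orders
  if 2:b drops first: 6 orders
heap linearizations: 10

10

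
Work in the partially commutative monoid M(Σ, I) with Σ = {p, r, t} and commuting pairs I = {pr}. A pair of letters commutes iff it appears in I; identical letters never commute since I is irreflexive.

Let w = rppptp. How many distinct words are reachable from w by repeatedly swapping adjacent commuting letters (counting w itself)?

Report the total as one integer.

4

0(r) covers ∅
1(p) covers ∅
2(p) covers 1:p
3(p) covers 2:p
4(t) covers 0:r, 3:p
5(p) covers 4:t
floor of heap: 0:r, 1:p
completions by unplaced set U, small U first (add the entries for U minus each lowest piece of U):
  |U|=1: {5}:1
  |U|=2: {4,5}:1
  |U|=3: {0,4,5}:1  {3,4,5}:1
  |U|=4: {0,3,4,5}:2  {2,3,4,5}:1
  start at 0(r): 1
  start at 1(p): 3
sum over floor = 4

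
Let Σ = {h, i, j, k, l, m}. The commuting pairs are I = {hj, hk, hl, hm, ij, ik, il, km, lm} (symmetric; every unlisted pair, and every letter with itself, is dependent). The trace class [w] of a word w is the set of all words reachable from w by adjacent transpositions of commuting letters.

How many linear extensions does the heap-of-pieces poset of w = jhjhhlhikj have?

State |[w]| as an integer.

252

piece 0:j — minimal
piece 1:h — minimal
piece 2:j rests on {0:j}
piece 3:h rests on {1:h}
piece 4:h rests on {3:h}
piece 5:l rests on {2:j}
piece 6:h rests on {4:h}
piece 7:i rests on {6:h}
piece 8:k rests on {5:l}
piece 9:j rests on {8:k}
minimal pieces: {0:j, 1:h}
ways to finish when only these pieces remain (= sum over removing one remaining piece with nothing left below it):
  1 left: {7}→1  {9}→1
  2 left: {6,7}→1  {7,9}→2  {8,9}→1
  3 left: {4,6,7}→1  {5,8,9}→1  {6,7,9}→3  {7,8,9}→3
  4 left: {2,5,8,9}→1  {3,4,6,7}→1  {4,6,7,9}→4  {5,7,8,9}→4  {6,7,8,9}→6
  5 left: {0,2,5,8,9}→1  {1,3,4,6,7}→1  {2,5,7,8,9}→5  {3,4,6,7,9}→5  {4,6,7,8,9}→10  {5,6,7,8,9}→10
  6 left: {0,2,5,7,8,9}→6  {1,3,4,6,7,9}→6  {2,5,6,7,8,9}→15  {3,4,6,7,8,9}→15  {4,5,6,7,8,9}→20
  7 left: {0,2,5,6,7,8,9}→21  {1,3,4,6,7,8,9}→21  {2,4,5,6,7,8,9}→35  {3,4,5,6,7,8,9}→35
  8 left: {0,2,4,5,6,7,8,9}→56  {1,3,4,5,6,7,8,9}→56  {2,3,4,5,6,7,8,9}→70
  placing 0:j first → 126 extensions
  placing 1:h first → 126 extensions
total linear extensions = 252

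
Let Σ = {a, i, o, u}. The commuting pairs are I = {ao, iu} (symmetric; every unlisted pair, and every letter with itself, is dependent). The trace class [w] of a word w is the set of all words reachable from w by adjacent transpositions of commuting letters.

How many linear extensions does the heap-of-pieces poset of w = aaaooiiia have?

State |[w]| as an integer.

10

0(a) covers ∅
1(a) covers 0:a
2(a) covers 1:a
3(o) covers ∅
4(o) covers 3:o
5(i) covers 2:a, 4:o
6(i) covers 5:i
7(i) covers 6:i
8(a) covers 7:i
floor of heap: 0:a, 3:o
completions by unplaced set U, small U first (add the entries for U minus each lowest piece of U):
  |U|=1: {8}:1
  |U|=2: {7,8}:1
  |U|=3: {6,7,8}:1
  |U|=4: {5,6,7,8}:1
  |U|=5: {2,5,6,7,8}:1  {4,5,6,7,8}:1
  |U|=6: {1,2,5,6,7,8}:1  {2,4,5,6,7,8}:2  {3,4,5,6,7,8}:1
  |U|=7: {0,1,2,5,6,7,8}:1  {1,2,4,5,6,7,8}:3  {2,3,4,5,6,7,8}:3
  start at 0(a): 6
  start at 3(o): 4
sum over floor = 10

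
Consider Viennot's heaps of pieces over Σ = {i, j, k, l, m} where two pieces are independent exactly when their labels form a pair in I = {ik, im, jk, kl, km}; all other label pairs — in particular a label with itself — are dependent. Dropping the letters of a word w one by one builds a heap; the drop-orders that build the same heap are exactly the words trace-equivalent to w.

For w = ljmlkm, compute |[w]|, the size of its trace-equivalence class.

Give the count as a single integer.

piece 0:l — minimal
piece 1:j rests on {0:l}
piece 2:m rests on {1:j}
piece 3:l rests on {2:m}
piece 4:k — minimal
piece 5:m rests on {3:l}
minimal pieces: {0:l, 4:k}
ways to finish when only these pieces remain (= sum over removing one remaining piece with nothing left below it):
  1 left: {4}→1  {5}→1
  2 left: {3,5}→1  {4,5}→2
  3 left: {2,3,5}→1  {3,4,5}→3
  4 left: {1,2,3,5}→1  {2,3,4,5}→4
  placing 0:l first → 5 extensions
  placing 4:k first → 1 extensions
total linear extensions = 6

6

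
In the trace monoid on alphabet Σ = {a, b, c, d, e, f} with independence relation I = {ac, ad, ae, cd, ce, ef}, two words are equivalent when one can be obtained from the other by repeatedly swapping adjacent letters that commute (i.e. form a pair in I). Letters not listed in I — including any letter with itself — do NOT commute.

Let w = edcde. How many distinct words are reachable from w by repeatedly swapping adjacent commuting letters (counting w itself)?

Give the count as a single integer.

5

#0=e has no predecessor
#1=d depends on [0:e]
#2=c has no predecessor
#3=d depends on [1:d]
#4=e depends on [3:d]
sources: [0:e, 2:c]
N(rest) = Σ N(rest − s) over sources s of rest; N(one piece) = 1:
  size 1 → [2]=1  [4]=1
  size 2 → [2,4]=2  [3,4]=1
  size 3 → [1,3,4]=1  [2,3,4]=3
  first=0(e) contributes 4
  first=2(c) contributes 1
|[w]| = 5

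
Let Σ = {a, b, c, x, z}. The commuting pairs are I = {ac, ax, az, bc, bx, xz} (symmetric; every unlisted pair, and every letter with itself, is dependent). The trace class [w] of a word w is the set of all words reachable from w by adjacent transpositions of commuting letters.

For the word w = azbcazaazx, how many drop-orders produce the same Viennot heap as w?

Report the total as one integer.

0(a) covers ∅
1(z) covers ∅
2(b) covers 0:a, 1:z
3(c) covers 1:z
4(a) covers 2:b
5(z) covers 2:b, 3:c
6(a) covers 4:a
7(a) covers 6:a
8(z) covers 5:z
9(x) covers 3:c
floor of heap: 0:a, 1:z
completions by unplaced set U, small U first (add the entries for U minus each lowest piece of U):
  |U|=1: {7}:1  {8}:1  {9}:1
  |U|=2: {5,8}:1  {6,7}:1  {7,8}:2  {7,9}:2  {8,9}:2
  |U|=3: {4,6,7}:1  {5,7,8}:3  {5,8,9}:3  {6,7,8}:3  {6,7,9}:3  {7,8,9}:6
  |U|=4: {3,5,8,9}:3  {4,6,7,8}:4  {4,6,7,9}:4  {5,6,7,8}:6  {5,7,8,9}:12  {6,7,8,9}:12
  |U|=5: {3,5,7,8,9}:15  {4,5,6,7,8}:10  {4,6,7,8,9}:20  {5,6,7,8,9}:30
  |U|=6: {2,4,5,6,7,8}:10  {3,5,6,7,8,9}:45  {4,5,6,7,8,9}:60
  |U|=7: {0,2,4,5,6,7,8}:10  {2,4,5,6,7,8,9}:70  {3,4,5,6,7,8,9}:105
  |U|=8: {0,2,4,5,6,7,8,9}:80  {2,3,4,5,6,7,8,9}:175
  start at 0(a): 175
  start at 1(z): 255
sum over floor = 430

430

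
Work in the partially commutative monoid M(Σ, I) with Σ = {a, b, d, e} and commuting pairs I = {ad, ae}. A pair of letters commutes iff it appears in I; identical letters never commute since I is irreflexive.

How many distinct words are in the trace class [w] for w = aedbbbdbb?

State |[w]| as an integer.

piece 0:a — minimal
piece 1:e — minimal
piece 2:d rests on {1:e}
piece 3:b rests on {0:a, 2:d}
piece 4:b rests on {3:b}
piece 5:b rests on {4:b}
piece 6:d rests on {5:b}
piece 7:b rests on {6:d}
piece 8:b rests on {7:b}
minimal pieces: {0:a, 1:e}
ways to finish when only these pieces remain (= sum over removing one remaining piece with nothing left below it):
  1 left: {8}→1
  2 left: {7,8}→1
  3 left: {6,7,8}→1
  4 left: {5,6,7,8}→1
  5 left: {4,5,6,7,8}→1
  6 left: {3,4,5,6,7,8}→1
  7 left: {0,3,4,5,6,7,8}→1  {2,3,4,5,6,7,8}→1
  placing 0:a first → 1 extensions
  placing 1:e first → 2 extensions
total linear extensions = 3

3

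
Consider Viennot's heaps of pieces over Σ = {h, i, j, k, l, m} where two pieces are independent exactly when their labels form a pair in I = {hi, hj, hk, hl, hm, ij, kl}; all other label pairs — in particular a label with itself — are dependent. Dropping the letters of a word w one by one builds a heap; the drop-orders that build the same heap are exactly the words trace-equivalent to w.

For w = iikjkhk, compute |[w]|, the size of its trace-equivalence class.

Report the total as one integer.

#0=i has no predecessor
#1=i depends on [0:i]
#2=k depends on [1:i]
#3=j depends on [2:k]
#4=k depends on [3:j]
#5=h has no predecessor
#6=k depends on [4:k]
sources: [0:i, 5:h]
N(rest) = Σ N(rest − s) over sources s of rest; N(one piece) = 1:
  size 1 → [5]=1  [6]=1
  size 2 → [4,6]=1  [5,6]=2
  size 3 → [3,4,6]=1  [4,5,6]=3
  size 4 → [2,3,4,6]=1  [3,4,5,6]=4
  size 5 → [1,2,3,4,6]=1  [2,3,4,5,6]=5
  first=0(i) contributes 6
  first=5(h) contributes 1
|[w]| = 7

7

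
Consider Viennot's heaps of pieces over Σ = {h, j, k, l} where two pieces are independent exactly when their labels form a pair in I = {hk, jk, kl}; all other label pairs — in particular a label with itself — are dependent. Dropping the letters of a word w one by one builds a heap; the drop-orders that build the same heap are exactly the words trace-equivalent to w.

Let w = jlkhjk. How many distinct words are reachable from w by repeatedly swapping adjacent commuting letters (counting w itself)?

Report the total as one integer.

piece 0:j — minimal
piece 1:l rests on {0:j}
piece 2:k — minimal
piece 3:h rests on {1:l}
piece 4:j rests on {3:h}
piece 5:k rests on {2:k}
minimal pieces: {0:j, 2:k}
ways to finish when only these pieces remain (= sum over removing one remaining piece with nothing left below it):
  1 left: {4}→1  {5}→1
  2 left: {2,5}→1  {3,4}→1  {4,5}→2
  3 left: {1,3,4}→1  {2,4,5}→3  {3,4,5}→3
  4 left: {0,1,3,4}→1  {1,3,4,5}→4  {2,3,4,5}→6
  placing 0:j first → 10 extensions
  placing 2:k first → 5 extensions
total linear extensions = 15

15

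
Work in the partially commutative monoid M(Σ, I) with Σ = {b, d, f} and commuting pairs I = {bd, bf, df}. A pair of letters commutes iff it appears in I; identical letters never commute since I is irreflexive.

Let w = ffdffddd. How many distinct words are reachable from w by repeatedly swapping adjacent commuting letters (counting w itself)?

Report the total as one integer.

0(f) covers ∅
1(f) covers 0:f
2(d) covers ∅
3(f) covers 1:f
4(f) covers 3:f
5(d) covers 2:d
6(d) covers 5:d
7(d) covers 6:d
floor of heap: 0:f, 2:d
completions by unplaced set U, small U first (add the entries for U minus each lowest piece of U):
  |U|=1: {4}:1  {7}:1
  |U|=2: {3,4}:1  {4,7}:2  {6,7}:1
  |U|=3: {1,3,4}:1  {3,4,7}:3  {4,6,7}:3  {5,6,7}:1
  |U|=4: {0,1,3,4}:1  {1,3,4,7}:4  {2,5,6,7}:1  {3,4,6,7}:6  {4,5,6,7}:4
  |U|=5: {0,1,3,4,7}:5  {1,3,4,6,7}:10  {2,4,5,6,7}:5  {3,4,5,6,7}:10
  |U|=6: {0,1,3,4,6,7}:15  {1,3,4,5,6,7}:20  {2,3,4,5,6,7}:15
  start at 0(f): 35
  start at 2(d): 35
sum over floor = 70

70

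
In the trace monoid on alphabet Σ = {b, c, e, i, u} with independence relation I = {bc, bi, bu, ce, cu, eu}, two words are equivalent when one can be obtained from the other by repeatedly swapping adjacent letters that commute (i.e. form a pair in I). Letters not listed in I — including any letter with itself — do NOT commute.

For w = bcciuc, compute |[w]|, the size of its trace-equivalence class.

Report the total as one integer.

drop 0:b onto floor
drop 1:c onto floor
drop 2:c onto {1:c}
drop 3:i onto {2:c}
drop 4:u onto {3:i}
drop 5:c onto {3:i}
ground layer = {0:b, 1:c}
drop-orders for the pieces not yet dropped (sum over which currently-grounded one goes next):
  1 to go: {0} 1  {4} 1  {5} 1
  2 to go: {0,4} 2  {0,5} 2  {4,5} 2
  3 to go: {0,4,5} 6  {3,4,5} 2
  4 to go: {0,3,4,5} 8  {2,3,4,5} 2
  if 0:b drops first: 2 orders
  if 1:c drops first: 10 orders
heap linearizations: 12

12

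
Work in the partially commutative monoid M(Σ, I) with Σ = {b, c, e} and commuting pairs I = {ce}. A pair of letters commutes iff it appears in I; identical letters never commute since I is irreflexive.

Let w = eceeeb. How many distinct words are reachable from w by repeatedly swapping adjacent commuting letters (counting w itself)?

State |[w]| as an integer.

5

piece 0:e — minimal
piece 1:c — minimal
piece 2:e rests on {0:e}
piece 3:e rests on {2:e}
piece 4:e rests on {3:e}
piece 5:b rests on {1:c, 4:e}
minimal pieces: {0:e, 1:c}
ways to finish when only these pieces remain (= sum over removing one remaining piece with nothing left below it):
  1 left: {5}→1
  2 left: {1,5}→1  {4,5}→1
  3 left: {1,4,5}→2  {3,4,5}→1
  4 left: {1,3,4,5}→3  {2,3,4,5}→1
  placing 0:e first → 4 extensions
  placing 1:c first → 1 extensions
total linear extensions = 5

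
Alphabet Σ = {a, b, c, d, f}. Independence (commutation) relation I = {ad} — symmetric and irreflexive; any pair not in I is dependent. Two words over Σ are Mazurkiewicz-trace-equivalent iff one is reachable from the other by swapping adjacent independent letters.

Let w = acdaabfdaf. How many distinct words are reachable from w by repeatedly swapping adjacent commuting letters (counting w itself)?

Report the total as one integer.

6

#0=a has no predecessor
#1=c depends on [0:a]
#2=d depends on [1:c]
#3=a depends on [1:c]
#4=a depends on [3:a]
#5=b depends on [2:d, 4:a]
#6=f depends on [5:b]
#7=d depends on [6:f]
#8=a depends on [6:f]
#9=f depends on [7:d, 8:a]
sources: [0:a]
N(rest) = Σ N(rest − s) over sources s of rest; N(one piece) = 1:
  size 1 → [9]=1
  size 2 → [7,9]=1  [8,9]=1
  size 3 → [7,8,9]=2
  size 4 → [6,7,8,9]=2
  size 5 → [5,6,7,8,9]=2
  size 6 → [2,5,6,7,8,9]=2  [4,5,6,7,8,9]=2
  size 7 → [2,4,5,6,7,8,9]=4  [3,4,5,6,7,8,9]=2
  size 8 → [2,3,4,5,6,7,8,9]=6
  first=0(a) contributes 6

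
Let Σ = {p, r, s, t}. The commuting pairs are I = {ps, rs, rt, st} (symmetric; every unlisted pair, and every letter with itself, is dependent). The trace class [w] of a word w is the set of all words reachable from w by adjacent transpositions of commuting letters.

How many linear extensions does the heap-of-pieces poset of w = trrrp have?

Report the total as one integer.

4

#0=t has no predecessor
#1=r has no predecessor
#2=r depends on [1:r]
#3=r depends on [2:r]
#4=p depends on [0:t, 3:r]
sources: [0:t, 1:r]
N(rest) = Σ N(rest − s) over sources s of rest; N(one piece) = 1:
  size 1 → [4]=1
  size 2 → [0,4]=1  [3,4]=1
  size 3 → [0,3,4]=2  [2,3,4]=1
  first=0(t) contributes 1
  first=1(r) contributes 3
|[w]| = 4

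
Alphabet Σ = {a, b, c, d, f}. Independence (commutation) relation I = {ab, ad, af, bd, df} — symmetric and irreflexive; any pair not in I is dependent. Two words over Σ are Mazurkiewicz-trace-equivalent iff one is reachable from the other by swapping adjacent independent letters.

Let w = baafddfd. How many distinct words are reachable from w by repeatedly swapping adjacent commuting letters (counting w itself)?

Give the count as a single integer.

560

piece 0:b — minimal
piece 1:a — minimal
piece 2:a rests on {1:a}
piece 3:f rests on {0:b}
piece 4:d — minimal
piece 5:d rests on {4:d}
piece 6:f rests on {3:f}
piece 7:d rests on {5:d}
minimal pieces: {0:b, 1:a, 4:d}
ways to finish when only these pieces remain (= sum over removing one remaining piece with nothing left below it):
  1 left: {2}→1  {6}→1  {7}→1
  2 left: {1,2}→1  {2,6}→2  {2,7}→2  {3,6}→1  {5,7}→1  {6,7}→2
  3 left: {0,3,6}→1  {1,2,6}→3  {1,2,7}→3  {2,3,6}→3  {2,5,7}→3  {2,6,7}→6  {3,6,7}→3  {4,5,7}→1  {5,6,7}→3
  4 left: {0,2,3,6}→4  {0,3,6,7}→4  {1,2,3,6}→6  {1,2,5,7}→6  {1,2,6,7}→12  {2,3,6,7}→12  {2,4,5,7}→4  {2,5,6,7}→12  {3,5,6,7}→6  {4,5,6,7}→4
  5 left: {0,1,2,3,6}→10  {0,2,3,6,7}→20  {0,3,5,6,7}→10  {1,2,3,6,7}→30  {1,2,4,5,7}→10  {1,2,5,6,7}→30  {2,3,5,6,7}→30  {2,4,5,6,7}→20  {3,4,5,6,7}→10
  6 left: {0,1,2,3,6,7}→60  {0,2,3,5,6,7}→60  {0,3,4,5,6,7}→20  {1,2,3,5,6,7}→90  {1,2,4,5,6,7}→60  {2,3,4,5,6,7}→60
  placing 0:b first → 210 extensions
  placing 1:a first → 140 extensions
  placing 4:d first → 210 extensions
total linear extensions = 560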